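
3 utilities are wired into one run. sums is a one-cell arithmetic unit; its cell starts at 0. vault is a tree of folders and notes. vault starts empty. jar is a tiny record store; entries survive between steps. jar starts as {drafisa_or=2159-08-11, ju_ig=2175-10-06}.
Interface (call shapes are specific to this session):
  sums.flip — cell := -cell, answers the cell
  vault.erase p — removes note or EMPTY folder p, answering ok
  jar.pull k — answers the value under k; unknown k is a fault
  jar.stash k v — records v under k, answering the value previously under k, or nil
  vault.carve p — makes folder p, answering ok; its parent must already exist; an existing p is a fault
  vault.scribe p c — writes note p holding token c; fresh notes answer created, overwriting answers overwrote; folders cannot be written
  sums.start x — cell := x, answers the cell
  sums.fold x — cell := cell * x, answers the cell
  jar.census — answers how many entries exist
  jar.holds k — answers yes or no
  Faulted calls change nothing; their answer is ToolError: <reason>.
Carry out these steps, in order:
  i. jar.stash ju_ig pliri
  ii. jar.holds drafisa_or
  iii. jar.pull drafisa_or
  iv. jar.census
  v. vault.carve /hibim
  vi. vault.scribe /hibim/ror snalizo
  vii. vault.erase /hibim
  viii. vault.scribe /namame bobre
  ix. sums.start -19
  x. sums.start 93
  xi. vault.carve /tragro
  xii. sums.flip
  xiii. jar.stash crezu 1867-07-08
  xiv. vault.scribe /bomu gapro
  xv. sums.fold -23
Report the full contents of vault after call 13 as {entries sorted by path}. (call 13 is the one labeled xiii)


Step: jar.stash[k=ju_ig; v=pliri]
Result: 2175-10-06
Step: jar.holds[k=drafisa_or]
Result: yes
Step: jar.pull[k=drafisa_or]
Result: 2159-08-11
Step: jar.census[]
Result: 2
Step: vault.carve[p=/hibim]
Result: ok
Step: vault.scribe[p=/hibim/ror; c=snalizo]
Result: created
Step: vault.erase[p=/hibim]
Result: ToolError: not empty
Step: vault.scribe[p=/namame; c=bobre]
Result: created
Step: sums.start[x=-19]
Result: -19
Step: sums.start[x=93]
Result: 93
Step: vault.carve[p=/tragro]
Result: ok
Step: sums.flip[]
Result: -93
Step: jar.stash[k=crezu; v=1867-07-08]
Result: nil
Step: vault.scribe[p=/bomu; c=gapro]
Result: created
Step: sums.fold[x=-23]
Result: 2139

Answer: {hibim/, hibim/ror=snalizo, namame=bobre, tragro/}


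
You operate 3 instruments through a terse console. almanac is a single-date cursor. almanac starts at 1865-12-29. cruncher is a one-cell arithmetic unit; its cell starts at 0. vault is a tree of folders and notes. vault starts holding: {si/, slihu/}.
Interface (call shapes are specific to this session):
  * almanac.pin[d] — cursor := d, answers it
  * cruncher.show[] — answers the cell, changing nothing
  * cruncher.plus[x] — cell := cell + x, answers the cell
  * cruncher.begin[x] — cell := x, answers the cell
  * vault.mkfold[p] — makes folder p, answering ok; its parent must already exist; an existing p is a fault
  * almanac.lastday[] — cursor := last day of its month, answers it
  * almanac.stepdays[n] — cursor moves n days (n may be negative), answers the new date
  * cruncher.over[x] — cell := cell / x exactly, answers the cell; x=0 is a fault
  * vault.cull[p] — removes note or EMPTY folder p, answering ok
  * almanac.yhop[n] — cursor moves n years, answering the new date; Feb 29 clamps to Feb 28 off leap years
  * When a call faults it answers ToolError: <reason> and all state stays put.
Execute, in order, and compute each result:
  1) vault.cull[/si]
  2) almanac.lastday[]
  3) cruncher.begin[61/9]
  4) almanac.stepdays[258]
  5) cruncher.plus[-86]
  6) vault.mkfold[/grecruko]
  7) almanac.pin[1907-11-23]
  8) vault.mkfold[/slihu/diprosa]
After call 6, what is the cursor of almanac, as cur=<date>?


Then vault.cull on p='/si', and get ok.
I invoke almanac.lastday(), — result: 1865-12-31.
Invoking cruncher.begin on x='61/9', → 61/9.
I try almanac.stepdays on n='258', and observe 1866-09-15.
I run cruncher.plus on x='-86', and observe -713/9.
I try vault.mkfold on p='/grecruko', — result: ok.
Using almanac.pin on d='1907-11-23', — result: 1907-11-23.
I run vault.mkfold on p='/slihu/diprosa', giving ok.

Answer: cur=1866-09-15


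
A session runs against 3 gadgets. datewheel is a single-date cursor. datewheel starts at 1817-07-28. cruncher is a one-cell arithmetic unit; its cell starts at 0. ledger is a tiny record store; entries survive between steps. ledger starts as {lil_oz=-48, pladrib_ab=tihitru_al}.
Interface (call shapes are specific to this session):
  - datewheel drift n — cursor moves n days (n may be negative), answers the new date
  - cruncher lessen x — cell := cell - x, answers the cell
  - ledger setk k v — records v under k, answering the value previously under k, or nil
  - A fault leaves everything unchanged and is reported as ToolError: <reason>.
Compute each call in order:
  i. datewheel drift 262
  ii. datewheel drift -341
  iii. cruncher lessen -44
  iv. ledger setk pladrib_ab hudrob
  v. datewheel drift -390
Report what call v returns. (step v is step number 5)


$ datewheel drift 262
= 1818-04-16
$ datewheel drift -341
= 1817-05-10
$ cruncher lessen -44
= 44
$ ledger setk pladrib_ab hudrob
= tihitru_al
$ datewheel drift -390
= 1816-04-15

Answer: 1816-04-15


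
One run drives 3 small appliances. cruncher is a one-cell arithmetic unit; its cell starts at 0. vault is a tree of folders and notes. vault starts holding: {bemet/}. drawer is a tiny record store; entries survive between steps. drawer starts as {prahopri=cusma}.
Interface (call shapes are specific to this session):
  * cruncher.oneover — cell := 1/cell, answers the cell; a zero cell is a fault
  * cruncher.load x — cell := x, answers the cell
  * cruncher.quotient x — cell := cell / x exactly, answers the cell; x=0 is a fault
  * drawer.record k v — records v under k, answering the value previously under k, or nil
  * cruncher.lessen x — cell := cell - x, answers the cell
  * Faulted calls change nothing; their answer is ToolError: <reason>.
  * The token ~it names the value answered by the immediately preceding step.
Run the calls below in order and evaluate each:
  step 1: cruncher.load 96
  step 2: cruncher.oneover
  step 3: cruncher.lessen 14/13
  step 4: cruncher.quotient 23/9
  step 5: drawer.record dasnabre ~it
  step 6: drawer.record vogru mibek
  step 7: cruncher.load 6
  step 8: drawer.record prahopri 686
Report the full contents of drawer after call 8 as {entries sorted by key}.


I run load using 96, — result: 96.
I try oneover(), and get 1/96.
I call lessen using 14/13, and see -1331/1248.
I call quotient using 23/9, — result: -3993/9568.
Next I call record using dasnabre, ~it, → nil.
Then record using vogru, mibek, giving nil.
Then load using 6, yielding 6.
Next I call record using prahopri, 686, → cusma.

Answer: {dasnabre=-3993/9568, prahopri=686, vogru=mibek}


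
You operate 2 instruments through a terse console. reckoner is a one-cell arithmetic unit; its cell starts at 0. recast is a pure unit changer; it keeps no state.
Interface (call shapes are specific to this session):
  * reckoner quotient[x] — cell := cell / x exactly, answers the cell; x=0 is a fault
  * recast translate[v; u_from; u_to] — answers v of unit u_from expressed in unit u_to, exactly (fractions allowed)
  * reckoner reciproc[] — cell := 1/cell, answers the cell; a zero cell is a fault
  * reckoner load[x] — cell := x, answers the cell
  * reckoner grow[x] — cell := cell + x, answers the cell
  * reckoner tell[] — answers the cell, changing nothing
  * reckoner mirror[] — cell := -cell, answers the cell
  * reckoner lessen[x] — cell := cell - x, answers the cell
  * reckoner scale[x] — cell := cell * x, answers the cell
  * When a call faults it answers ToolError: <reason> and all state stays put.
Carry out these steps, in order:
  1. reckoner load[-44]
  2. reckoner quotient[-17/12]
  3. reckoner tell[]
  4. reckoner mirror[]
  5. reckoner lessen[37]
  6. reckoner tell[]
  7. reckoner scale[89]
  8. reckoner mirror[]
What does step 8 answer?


Answer: 102973/17

Derivation:
# reckoner load(-44) => -44
# reckoner quotient(-17/12) => 528/17
# reckoner tell() => 528/17
# reckoner mirror() => -528/17
# reckoner lessen(37) => -1157/17
# reckoner tell() => -1157/17
# reckoner scale(89) => -102973/17
# reckoner mirror() => 102973/17


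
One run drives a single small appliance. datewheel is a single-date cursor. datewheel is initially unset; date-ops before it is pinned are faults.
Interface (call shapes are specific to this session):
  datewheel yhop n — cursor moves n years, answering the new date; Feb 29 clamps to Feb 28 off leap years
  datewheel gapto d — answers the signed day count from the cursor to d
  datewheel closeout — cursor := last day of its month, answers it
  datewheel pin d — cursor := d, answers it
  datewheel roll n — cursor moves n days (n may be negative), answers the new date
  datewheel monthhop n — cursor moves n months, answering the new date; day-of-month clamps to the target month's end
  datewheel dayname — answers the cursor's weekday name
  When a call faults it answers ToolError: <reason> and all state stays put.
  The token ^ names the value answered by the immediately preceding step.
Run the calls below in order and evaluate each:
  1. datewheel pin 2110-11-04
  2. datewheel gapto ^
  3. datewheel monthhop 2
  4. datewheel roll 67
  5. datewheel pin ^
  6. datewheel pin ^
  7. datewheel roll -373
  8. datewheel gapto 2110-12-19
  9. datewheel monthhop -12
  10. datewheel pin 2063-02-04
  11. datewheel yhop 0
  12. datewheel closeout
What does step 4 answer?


~$ datewheel pin d: 2110-11-04
:: 2110-11-04
~$ datewheel gapto d: ^
:: 0
~$ datewheel monthhop n: 2
:: 2111-01-04
~$ datewheel roll n: 67
:: 2111-03-12
~$ datewheel pin d: ^
:: 2111-03-12
~$ datewheel pin d: ^
:: 2111-03-12
~$ datewheel roll n: -373
:: 2110-03-04
~$ datewheel gapto d: 2110-12-19
:: 290
~$ datewheel monthhop n: -12
:: 2109-03-04
~$ datewheel pin d: 2063-02-04
:: 2063-02-04
~$ datewheel yhop n: 0
:: 2063-02-04
~$ datewheel closeout
:: 2063-02-28

Answer: 2111-03-12


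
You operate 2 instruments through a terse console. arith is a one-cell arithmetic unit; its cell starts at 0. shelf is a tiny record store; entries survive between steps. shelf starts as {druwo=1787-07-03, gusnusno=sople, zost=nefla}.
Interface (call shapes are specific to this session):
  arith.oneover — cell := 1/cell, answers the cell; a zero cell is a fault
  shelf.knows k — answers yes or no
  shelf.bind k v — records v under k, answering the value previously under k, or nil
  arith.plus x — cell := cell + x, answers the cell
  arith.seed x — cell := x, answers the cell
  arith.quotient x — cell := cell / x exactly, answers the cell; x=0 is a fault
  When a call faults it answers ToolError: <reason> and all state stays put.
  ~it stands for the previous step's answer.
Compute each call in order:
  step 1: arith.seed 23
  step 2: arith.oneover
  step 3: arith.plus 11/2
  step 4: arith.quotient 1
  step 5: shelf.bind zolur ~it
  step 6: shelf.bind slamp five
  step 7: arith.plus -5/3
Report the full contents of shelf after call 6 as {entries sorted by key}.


Answer: {druwo=1787-07-03, gusnusno=sople, slamp=five, zolur=255/46, zost=nefla}

Derivation:
==> arith.seed(x: 23)
<== 23
==> arith.oneover()
<== 1/23
==> arith.plus(x: 11/2)
<== 255/46
==> arith.quotient(x: 1)
<== 255/46
==> shelf.bind(k: zolur, v: ~it)
<== nil
==> shelf.bind(k: slamp, v: five)
<== nil
==> arith.plus(x: -5/3)
<== 535/138


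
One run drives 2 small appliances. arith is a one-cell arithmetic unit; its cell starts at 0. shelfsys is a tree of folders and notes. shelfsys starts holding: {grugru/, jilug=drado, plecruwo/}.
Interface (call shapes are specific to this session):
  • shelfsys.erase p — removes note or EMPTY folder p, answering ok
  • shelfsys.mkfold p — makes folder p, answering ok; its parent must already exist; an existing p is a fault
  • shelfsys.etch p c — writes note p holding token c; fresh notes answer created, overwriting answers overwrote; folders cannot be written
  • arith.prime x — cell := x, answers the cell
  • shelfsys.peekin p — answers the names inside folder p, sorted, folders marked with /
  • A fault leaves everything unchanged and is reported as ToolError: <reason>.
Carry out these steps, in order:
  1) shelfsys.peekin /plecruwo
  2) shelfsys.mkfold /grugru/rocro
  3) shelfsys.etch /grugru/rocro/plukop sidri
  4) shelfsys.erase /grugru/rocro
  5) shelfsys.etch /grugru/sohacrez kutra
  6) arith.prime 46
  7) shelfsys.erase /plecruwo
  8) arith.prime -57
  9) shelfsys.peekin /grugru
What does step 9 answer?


Step: shelfsys.peekin[p: /plecruwo]
Result: []
Step: shelfsys.mkfold[p: /grugru/rocro]
Result: ok
Step: shelfsys.etch[p: /grugru/rocro/plukop; c: sidri]
Result: created
Step: shelfsys.erase[p: /grugru/rocro]
Result: ToolError: not empty
Step: shelfsys.etch[p: /grugru/sohacrez; c: kutra]
Result: created
Step: arith.prime[x: 46]
Result: 46
Step: shelfsys.erase[p: /plecruwo]
Result: ok
Step: arith.prime[x: -57]
Result: -57
Step: shelfsys.peekin[p: /grugru]
Result: [rocro/, sohacrez]

Answer: [rocro/, sohacrez]


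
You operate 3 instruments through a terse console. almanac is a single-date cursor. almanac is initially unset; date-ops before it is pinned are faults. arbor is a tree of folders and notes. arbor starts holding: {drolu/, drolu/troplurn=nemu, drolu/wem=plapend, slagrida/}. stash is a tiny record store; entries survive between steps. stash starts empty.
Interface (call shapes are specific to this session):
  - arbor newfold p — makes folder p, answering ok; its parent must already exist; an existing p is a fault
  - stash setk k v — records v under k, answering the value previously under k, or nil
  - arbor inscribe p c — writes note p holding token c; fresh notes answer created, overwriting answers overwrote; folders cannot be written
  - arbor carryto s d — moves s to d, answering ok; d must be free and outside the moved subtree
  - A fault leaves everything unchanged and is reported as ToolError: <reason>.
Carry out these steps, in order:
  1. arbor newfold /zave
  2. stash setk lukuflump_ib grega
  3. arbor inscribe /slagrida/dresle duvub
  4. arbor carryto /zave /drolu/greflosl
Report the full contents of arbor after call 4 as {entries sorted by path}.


Answer: {drolu/, drolu/greflosl/, drolu/troplurn=nemu, drolu/wem=plapend, slagrida/, slagrida/dresle=duvub}

Derivation:
~$ arbor newfold p='/zave'
[out] ok
~$ stash setk k='lukuflump_ib' v='grega'
[out] nil
~$ arbor inscribe p='/slagrida/dresle' c='duvub'
[out] created
~$ arbor carryto s='/zave' d='/drolu/greflosl'
[out] ok


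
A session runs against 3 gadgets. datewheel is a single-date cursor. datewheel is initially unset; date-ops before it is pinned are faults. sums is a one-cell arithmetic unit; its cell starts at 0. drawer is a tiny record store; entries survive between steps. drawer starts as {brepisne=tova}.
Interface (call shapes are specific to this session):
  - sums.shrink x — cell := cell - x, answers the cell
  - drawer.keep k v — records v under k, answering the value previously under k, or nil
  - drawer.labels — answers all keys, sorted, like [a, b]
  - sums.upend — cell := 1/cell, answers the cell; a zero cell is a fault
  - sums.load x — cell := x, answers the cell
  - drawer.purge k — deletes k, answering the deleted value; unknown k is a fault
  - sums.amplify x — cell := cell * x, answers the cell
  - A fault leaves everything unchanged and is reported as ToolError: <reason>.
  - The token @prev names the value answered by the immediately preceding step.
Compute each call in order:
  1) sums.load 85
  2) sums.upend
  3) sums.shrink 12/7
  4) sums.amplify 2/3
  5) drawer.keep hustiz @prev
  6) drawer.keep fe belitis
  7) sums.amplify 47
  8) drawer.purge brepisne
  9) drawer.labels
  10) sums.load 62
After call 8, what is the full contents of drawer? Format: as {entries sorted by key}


Answer: {fe=belitis, hustiz=-2026/1785}

Derivation:
Using load on x=85, → 85.
Now I run upend, → 1/85.
I call shrink on x=12/7, which returns -1013/595.
I try amplify on x=2/3, → -2026/1785.
Calling keep on k=hustiz, v=@prev, — result: nil.
I run keep on k=fe, v=belitis, yielding nil.
I call amplify on x=47, giving -95222/1785.
I use purge on k=brepisne, yielding tova.
I call labels, and observe [fe, hustiz].
I invoke load on x=62, giving 62.


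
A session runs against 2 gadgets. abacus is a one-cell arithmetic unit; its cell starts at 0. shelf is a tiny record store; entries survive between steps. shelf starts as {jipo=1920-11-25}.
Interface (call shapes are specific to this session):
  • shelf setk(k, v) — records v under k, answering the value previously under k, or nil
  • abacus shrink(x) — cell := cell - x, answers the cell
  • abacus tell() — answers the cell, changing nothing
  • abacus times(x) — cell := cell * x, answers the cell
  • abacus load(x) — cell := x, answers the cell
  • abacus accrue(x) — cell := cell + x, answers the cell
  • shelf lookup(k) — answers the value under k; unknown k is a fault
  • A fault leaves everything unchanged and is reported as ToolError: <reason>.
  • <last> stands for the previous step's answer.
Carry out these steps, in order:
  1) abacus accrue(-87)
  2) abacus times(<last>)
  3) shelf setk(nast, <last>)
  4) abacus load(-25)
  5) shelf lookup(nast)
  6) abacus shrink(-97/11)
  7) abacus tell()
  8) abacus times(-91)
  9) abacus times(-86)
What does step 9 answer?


Answer: -1393028/11

Derivation:
I use abacus accrue with x=-87, which returns -87.
I use abacus times with x=<last>: 7569.
Invoking shelf setk with k=nast, v=<last>, → nil.
I run abacus load with x=-25: -25.
Next I call shelf lookup with k=nast, → 7569.
Then abacus shrink with x=-97/11, yielding -178/11.
I try abacus tell(), giving -178/11.
Invoking abacus times with x=-91, and see 16198/11.
I try abacus times with x=-86, giving -1393028/11.


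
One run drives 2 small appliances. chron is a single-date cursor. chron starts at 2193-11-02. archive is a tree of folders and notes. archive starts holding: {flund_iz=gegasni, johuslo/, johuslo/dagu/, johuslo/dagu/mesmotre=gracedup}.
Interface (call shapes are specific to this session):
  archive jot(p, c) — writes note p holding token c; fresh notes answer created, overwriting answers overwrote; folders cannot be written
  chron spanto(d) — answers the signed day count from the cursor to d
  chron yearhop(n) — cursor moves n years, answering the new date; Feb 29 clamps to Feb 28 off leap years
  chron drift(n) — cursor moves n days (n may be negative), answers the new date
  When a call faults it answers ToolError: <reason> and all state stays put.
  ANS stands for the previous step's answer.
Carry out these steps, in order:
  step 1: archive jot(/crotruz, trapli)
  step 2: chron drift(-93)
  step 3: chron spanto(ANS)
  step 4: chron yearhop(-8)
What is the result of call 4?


Answer: 2185-08-01

Derivation:
CALL archive jot[p: /crotruz; c: trapli]
RET  created
CALL chron drift[n: -93]
RET  2193-08-01
CALL chron spanto[d: ANS]
RET  0
CALL chron yearhop[n: -8]
RET  2185-08-01


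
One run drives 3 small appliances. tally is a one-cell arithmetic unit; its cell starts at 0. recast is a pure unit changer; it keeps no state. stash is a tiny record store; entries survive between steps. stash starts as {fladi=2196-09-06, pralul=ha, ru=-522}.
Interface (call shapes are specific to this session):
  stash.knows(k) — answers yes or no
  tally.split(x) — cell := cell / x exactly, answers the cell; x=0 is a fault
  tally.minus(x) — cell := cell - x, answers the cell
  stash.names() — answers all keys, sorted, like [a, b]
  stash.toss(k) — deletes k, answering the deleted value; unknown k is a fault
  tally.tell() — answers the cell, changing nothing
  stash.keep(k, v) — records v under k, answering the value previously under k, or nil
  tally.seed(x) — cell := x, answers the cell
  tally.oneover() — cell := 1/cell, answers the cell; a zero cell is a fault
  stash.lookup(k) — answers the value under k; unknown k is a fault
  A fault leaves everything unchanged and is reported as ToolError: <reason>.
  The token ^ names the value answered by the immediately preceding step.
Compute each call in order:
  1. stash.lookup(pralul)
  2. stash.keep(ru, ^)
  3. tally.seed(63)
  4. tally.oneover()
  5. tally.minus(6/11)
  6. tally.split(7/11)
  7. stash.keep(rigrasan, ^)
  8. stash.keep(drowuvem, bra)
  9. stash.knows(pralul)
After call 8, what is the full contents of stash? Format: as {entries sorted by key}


I try stash.lookup with k=pralul, giving ha.
I call stash.keep with k=ru, v=^, which returns -522.
I run tally.seed with x=63: 63.
I invoke tally.oneover(), → 1/63.
Invoking tally.minus with x=6/11, and get -367/693.
Invoking tally.split with x=7/11, which returns -367/441.
Invoking stash.keep with k=rigrasan, v=^, giving nil.
I invoke stash.keep with k=drowuvem, v=bra, which returns nil.
I call stash.knows with k=pralul: yes.

Answer: {drowuvem=bra, fladi=2196-09-06, pralul=ha, rigrasan=-367/441, ru=ha}


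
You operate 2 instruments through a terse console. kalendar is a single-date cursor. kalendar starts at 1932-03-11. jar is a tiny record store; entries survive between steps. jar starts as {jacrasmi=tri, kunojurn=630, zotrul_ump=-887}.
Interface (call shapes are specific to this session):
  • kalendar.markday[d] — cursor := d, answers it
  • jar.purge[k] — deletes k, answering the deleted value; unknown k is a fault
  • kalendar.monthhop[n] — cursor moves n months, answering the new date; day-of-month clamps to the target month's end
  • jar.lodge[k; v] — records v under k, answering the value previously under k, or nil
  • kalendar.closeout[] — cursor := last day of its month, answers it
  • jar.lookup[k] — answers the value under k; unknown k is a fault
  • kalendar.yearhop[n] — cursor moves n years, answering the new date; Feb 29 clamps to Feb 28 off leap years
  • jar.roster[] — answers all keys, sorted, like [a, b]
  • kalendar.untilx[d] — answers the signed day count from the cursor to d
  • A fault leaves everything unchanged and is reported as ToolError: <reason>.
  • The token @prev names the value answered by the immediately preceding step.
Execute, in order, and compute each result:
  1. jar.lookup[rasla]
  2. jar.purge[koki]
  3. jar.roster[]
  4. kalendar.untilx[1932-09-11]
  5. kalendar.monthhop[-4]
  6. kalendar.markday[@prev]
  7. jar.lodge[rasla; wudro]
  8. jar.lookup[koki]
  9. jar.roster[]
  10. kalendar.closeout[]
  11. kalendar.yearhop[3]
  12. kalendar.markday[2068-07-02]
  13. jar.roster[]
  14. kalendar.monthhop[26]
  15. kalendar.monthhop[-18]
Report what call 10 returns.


! 1. jar.lookup(k: rasla) -> ToolError: no such key rasla
! 2. jar.purge(k: koki) -> ToolError: no such key koki
! 3. jar.roster() -> [jacrasmi, kunojurn, zotrul_ump]
! 4. kalendar.untilx(d: 1932-09-11) -> 184
! 5. kalendar.monthhop(n: -4) -> 1931-11-11
! 6. kalendar.markday(d: @prev) -> 1931-11-11
! 7. jar.lodge(k: rasla, v: wudro) -> nil
! 8. jar.lookup(k: koki) -> ToolError: no such key koki
! 9. jar.roster() -> [jacrasmi, kunojurn, rasla, zotrul_ump]
! 10. kalendar.closeout() -> 1931-11-30
! 11. kalendar.yearhop(n: 3) -> 1934-11-30
! 12. kalendar.markday(d: 2068-07-02) -> 2068-07-02
! 13. jar.roster() -> [jacrasmi, kunojurn, rasla, zotrul_ump]
! 14. kalendar.monthhop(n: 26) -> 2070-09-02
! 15. kalendar.monthhop(n: -18) -> 2069-03-02

Answer: 1931-11-30


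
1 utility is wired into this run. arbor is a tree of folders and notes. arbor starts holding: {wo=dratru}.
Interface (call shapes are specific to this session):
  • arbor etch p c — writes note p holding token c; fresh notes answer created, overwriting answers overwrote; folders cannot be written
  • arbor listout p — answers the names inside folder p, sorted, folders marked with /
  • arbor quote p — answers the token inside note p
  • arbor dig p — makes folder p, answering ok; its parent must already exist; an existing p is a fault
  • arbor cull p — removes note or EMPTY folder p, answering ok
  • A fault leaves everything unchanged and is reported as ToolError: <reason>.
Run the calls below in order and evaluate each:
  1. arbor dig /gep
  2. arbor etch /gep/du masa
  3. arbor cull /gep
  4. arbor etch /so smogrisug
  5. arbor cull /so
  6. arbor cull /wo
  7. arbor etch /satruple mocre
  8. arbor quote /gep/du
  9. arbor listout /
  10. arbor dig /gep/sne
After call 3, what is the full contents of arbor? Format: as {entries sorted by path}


I use arbor dig on p: /gep, and get ok.
I call arbor etch on p: /gep/du, c: masa: created.
Invoking arbor cull on p: /gep, yielding ToolError: not empty.
Using arbor etch on p: /so, c: smogrisug, and get created.
Calling arbor cull on p: /so, which returns ok.
Calling arbor cull on p: /wo, and get ok.
Then arbor etch on p: /satruple, c: mocre, yielding created.
Calling arbor quote on p: /gep/du, giving masa.
Using arbor listout on p: /, and get [gep/, satruple].
Using arbor dig on p: /gep/sne, which returns ok.

Answer: {gep/, gep/du=masa, wo=dratru}


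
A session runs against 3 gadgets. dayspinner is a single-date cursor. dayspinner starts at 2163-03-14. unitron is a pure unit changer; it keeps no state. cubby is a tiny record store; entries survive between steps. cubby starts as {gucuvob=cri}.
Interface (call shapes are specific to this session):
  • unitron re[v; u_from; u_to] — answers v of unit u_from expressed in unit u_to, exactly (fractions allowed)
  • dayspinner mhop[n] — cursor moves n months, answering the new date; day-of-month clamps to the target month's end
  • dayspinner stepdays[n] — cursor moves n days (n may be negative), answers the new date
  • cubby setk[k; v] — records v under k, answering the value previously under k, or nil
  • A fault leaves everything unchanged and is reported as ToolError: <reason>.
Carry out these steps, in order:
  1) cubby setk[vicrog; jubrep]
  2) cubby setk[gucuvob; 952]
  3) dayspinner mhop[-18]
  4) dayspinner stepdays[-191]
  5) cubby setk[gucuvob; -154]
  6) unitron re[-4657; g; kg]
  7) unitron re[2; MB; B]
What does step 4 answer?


==> cubby setk(vicrog, jubrep)
<== nil
==> cubby setk(gucuvob, 952)
<== cri
==> dayspinner mhop(-18)
<== 2161-09-14
==> dayspinner stepdays(-191)
<== 2161-03-07
==> cubby setk(gucuvob, -154)
<== 952
==> unitron re(-4657, g, kg)
<== -4657/1000
==> unitron re(2, MB, B)
<== 2000000

Answer: 2161-03-07


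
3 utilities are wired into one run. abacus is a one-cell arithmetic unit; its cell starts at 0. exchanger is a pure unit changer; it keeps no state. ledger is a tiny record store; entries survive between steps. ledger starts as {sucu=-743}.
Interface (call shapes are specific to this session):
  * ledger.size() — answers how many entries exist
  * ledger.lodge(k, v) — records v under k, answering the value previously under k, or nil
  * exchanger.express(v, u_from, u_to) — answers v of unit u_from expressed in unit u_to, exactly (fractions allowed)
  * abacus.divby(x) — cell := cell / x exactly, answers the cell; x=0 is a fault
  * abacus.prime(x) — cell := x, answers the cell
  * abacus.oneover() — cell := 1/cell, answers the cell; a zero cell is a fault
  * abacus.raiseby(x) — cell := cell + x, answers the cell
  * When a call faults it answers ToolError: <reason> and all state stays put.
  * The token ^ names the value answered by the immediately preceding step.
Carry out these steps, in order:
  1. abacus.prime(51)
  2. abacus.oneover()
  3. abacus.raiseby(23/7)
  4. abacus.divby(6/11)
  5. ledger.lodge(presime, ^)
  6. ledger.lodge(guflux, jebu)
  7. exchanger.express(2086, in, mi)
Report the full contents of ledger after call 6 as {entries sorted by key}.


! abacus.prime(51) => 51
! abacus.oneover() => 1/51
! abacus.raiseby(23/7) => 1180/357
! abacus.divby(6/11) => 6490/1071
! ledger.lodge(presime, ^) => nil
! ledger.lodge(guflux, jebu) => nil
! exchanger.express(2086, in, mi) => 1043/31680

Answer: {guflux=jebu, presime=6490/1071, sucu=-743}


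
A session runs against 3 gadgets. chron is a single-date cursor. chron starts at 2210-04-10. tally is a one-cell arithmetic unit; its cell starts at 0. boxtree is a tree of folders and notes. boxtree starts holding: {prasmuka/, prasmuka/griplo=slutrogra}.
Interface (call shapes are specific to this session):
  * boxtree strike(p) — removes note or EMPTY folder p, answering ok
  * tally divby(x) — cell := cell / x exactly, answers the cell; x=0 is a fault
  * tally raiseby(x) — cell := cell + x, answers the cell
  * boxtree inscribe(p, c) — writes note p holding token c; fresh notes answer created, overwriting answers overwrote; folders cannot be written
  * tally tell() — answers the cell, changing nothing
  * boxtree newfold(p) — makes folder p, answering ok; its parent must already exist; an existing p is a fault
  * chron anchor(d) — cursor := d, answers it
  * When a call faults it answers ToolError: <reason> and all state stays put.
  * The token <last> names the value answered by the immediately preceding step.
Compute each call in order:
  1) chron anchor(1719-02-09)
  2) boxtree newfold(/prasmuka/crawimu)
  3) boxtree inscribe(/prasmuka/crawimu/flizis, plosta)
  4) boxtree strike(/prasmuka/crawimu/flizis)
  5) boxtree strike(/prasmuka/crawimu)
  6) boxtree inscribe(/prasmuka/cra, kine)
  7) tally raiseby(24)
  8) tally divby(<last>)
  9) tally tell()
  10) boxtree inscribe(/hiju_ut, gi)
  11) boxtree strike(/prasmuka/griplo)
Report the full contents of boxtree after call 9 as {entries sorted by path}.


Next I call chron anchor with 1719-02-09, and get 1719-02-09.
I use boxtree newfold with /prasmuka/crawimu, which returns ok.
Calling boxtree inscribe with /prasmuka/crawimu/flizis, plosta, — result: created.
Using boxtree strike with /prasmuka/crawimu/flizis, yielding ok.
I run boxtree strike with /prasmuka/crawimu, and observe ok.
I use boxtree inscribe with /prasmuka/cra, kine, yielding created.
I use tally raiseby with 24, → 24.
I invoke tally divby with <last>, and get 1.
I invoke tally tell(), → 1.
I invoke boxtree inscribe with /hiju_ut, gi, giving created.
I try boxtree strike with /prasmuka/griplo, → ok.

Answer: {prasmuka/, prasmuka/cra=kine, prasmuka/griplo=slutrogra}


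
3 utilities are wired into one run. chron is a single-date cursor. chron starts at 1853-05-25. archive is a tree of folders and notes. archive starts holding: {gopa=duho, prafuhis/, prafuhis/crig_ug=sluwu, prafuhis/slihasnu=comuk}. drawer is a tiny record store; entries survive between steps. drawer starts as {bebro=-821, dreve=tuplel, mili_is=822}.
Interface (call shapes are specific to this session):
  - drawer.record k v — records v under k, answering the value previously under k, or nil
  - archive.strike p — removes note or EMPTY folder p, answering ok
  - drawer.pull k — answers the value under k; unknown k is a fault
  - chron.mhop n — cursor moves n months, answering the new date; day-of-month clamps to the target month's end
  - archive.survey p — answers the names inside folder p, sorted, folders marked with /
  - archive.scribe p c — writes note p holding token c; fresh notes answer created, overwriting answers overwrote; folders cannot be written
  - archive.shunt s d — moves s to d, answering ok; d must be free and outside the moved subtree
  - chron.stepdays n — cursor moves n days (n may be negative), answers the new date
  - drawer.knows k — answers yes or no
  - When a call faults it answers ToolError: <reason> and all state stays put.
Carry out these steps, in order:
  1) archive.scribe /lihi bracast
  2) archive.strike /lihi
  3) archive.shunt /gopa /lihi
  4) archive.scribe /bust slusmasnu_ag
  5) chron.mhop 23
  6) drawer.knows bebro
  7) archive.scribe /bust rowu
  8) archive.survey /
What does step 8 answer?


Answer: [bust, lihi, prafuhis/]

Derivation:
>> scribe(p='/lihi', c='bracast')
<< created
>> strike(p='/lihi')
<< ok
>> shunt(s='/gopa', d='/lihi')
<< ok
>> scribe(p='/bust', c='slusmasnu_ag')
<< created
>> mhop(n='23')
<< 1855-04-25
>> knows(k='bebro')
<< yes
>> scribe(p='/bust', c='rowu')
<< overwrote
>> survey(p='/')
<< [bust, lihi, prafuhis/]


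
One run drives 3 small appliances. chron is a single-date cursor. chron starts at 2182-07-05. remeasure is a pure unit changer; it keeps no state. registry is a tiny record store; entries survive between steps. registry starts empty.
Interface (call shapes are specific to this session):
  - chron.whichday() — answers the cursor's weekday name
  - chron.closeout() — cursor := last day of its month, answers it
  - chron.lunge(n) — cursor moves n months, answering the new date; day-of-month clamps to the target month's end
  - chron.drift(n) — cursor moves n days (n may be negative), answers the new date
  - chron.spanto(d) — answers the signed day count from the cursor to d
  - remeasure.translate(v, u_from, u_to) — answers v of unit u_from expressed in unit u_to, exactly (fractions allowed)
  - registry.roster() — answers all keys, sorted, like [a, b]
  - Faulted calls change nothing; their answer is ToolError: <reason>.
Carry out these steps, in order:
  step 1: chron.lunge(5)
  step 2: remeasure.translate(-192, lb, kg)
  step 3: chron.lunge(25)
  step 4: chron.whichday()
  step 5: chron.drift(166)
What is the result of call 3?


Answer: 2185-01-05

Derivation:
>>> lunge n: 5
[out] 2182-12-05
>>> translate v: -192 u_from: lb u_to: kg
[out] -136077711/1562500
>>> lunge n: 25
[out] 2185-01-05
>>> whichday
[out] Wednesday
>>> drift n: 166
[out] 2185-06-20


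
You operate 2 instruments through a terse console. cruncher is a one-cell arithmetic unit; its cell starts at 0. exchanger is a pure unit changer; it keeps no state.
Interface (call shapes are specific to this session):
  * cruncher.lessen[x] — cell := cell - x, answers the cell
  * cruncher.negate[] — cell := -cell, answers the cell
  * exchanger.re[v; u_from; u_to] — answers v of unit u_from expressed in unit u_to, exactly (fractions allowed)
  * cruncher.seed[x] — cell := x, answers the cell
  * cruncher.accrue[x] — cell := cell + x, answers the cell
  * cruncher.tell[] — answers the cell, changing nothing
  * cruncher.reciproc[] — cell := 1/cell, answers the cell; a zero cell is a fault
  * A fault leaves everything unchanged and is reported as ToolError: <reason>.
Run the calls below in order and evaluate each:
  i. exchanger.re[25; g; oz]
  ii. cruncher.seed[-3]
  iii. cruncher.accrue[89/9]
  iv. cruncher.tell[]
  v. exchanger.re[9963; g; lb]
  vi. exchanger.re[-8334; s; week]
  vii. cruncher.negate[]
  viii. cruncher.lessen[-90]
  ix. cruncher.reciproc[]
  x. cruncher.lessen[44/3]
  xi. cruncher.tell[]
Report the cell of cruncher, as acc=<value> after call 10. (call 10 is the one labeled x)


Answer: acc=-32885/2244

Derivation:
-> re(v=25, u_from=g, u_to=oz)
<- 40000000/45359237
-> seed(x=-3)
<- -3
-> accrue(x=89/9)
<- 62/9
-> tell()
<- 62/9
-> re(v=9963, u_from=g, u_to=lb)
<- 996300000/45359237
-> re(v=-8334, u_from=s, u_to=week)
<- -463/33600
-> negate()
<- -62/9
-> lessen(x=-90)
<- 748/9
-> reciproc()
<- 9/748
-> lessen(x=44/3)
<- -32885/2244
-> tell()
<- -32885/2244


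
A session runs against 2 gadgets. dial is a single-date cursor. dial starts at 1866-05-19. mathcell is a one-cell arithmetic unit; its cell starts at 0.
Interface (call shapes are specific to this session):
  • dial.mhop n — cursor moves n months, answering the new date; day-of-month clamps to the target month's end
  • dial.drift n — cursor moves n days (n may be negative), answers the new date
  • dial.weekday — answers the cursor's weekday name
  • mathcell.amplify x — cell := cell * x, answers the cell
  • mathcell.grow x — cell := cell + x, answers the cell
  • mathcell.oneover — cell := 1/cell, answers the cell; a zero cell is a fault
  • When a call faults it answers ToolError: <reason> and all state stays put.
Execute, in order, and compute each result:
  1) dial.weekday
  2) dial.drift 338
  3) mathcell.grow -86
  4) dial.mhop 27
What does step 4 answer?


Answer: 1869-07-22

Derivation:
Next I call dial.weekday, and observe Saturday.
I try dial.drift(n: 338), which returns 1867-04-22.
Now I run mathcell.grow(x: -86), which returns -86.
Now I run dial.mhop(n: 27), → 1869-07-22.


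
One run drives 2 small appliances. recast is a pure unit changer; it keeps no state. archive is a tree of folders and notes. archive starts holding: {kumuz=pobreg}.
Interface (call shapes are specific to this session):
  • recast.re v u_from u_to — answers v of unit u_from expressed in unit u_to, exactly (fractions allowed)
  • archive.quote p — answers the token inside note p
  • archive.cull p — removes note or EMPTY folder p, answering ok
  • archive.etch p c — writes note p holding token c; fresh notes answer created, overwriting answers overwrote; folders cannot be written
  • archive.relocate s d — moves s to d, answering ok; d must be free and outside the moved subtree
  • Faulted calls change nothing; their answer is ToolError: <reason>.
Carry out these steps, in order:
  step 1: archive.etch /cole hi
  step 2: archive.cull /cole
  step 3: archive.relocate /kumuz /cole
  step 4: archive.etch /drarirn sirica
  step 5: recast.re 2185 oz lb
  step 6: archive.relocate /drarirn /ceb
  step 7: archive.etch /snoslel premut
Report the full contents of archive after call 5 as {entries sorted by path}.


-> etch(p=/cole, c=hi)
<- created
-> cull(p=/cole)
<- ok
-> relocate(s=/kumuz, d=/cole)
<- ok
-> etch(p=/drarirn, c=sirica)
<- created
-> re(v=2185, u_from=oz, u_to=lb)
<- 2185/16
-> relocate(s=/drarirn, d=/ceb)
<- ok
-> etch(p=/snoslel, c=premut)
<- created

Answer: {cole=pobreg, drarirn=sirica}


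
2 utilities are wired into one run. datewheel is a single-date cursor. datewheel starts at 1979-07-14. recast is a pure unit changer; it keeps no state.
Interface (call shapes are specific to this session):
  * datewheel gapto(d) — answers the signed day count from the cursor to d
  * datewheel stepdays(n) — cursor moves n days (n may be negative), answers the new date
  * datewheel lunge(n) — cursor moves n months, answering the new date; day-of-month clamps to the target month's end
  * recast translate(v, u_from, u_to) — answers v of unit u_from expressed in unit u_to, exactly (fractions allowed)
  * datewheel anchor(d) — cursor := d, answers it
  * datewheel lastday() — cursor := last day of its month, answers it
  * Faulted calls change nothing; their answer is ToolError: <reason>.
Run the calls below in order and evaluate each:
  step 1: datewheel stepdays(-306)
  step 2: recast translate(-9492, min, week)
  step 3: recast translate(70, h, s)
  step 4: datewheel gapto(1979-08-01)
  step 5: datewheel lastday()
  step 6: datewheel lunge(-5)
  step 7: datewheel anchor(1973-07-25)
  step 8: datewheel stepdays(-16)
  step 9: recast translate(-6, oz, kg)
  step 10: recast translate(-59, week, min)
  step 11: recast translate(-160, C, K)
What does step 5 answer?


;; datewheel stepdays(n: -306) ~> 1978-09-11
;; recast translate(v: -9492, u_from: min, u_to: week) ~> -113/120
;; recast translate(v: 70, u_from: h, u_to: s) ~> 252000
;; datewheel gapto(d: 1979-08-01) ~> 324
;; datewheel lastday() ~> 1978-09-30
;; datewheel lunge(n: -5) ~> 1978-04-30
;; datewheel anchor(d: 1973-07-25) ~> 1973-07-25
;; datewheel stepdays(n: -16) ~> 1973-07-09
;; recast translate(v: -6, u_from: oz, u_to: kg) ~> -136077711/800000000
;; recast translate(v: -59, u_from: week, u_to: min) ~> -594720
;; recast translate(v: -160, u_from: C, u_to: K) ~> 2263/20

Answer: 1978-09-30


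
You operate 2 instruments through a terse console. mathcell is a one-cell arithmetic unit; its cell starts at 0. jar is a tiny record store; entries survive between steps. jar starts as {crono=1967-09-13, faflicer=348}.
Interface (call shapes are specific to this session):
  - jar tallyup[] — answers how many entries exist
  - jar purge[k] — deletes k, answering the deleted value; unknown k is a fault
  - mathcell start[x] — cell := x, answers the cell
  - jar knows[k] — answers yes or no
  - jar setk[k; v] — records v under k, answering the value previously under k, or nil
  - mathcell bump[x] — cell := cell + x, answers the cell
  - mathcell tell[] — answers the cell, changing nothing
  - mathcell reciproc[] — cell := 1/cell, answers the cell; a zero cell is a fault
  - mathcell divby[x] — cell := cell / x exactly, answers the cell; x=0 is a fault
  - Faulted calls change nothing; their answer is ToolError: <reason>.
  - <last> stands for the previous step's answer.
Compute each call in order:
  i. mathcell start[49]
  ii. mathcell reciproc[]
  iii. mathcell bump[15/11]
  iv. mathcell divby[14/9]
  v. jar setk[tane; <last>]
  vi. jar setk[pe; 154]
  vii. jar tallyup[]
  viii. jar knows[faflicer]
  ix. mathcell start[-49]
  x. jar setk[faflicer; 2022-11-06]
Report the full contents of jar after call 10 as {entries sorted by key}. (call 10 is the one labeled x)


→ mathcell start(49)
← 49
→ mathcell reciproc()
← 1/49
→ mathcell bump(15/11)
← 746/539
→ mathcell divby(14/9)
← 3357/3773
→ jar setk(tane, <last>)
← nil
→ jar setk(pe, 154)
← nil
→ jar tallyup()
← 4
→ jar knows(faflicer)
← yes
→ mathcell start(-49)
← -49
→ jar setk(faflicer, 2022-11-06)
← 348

Answer: {crono=1967-09-13, faflicer=2022-11-06, pe=154, tane=3357/3773}
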